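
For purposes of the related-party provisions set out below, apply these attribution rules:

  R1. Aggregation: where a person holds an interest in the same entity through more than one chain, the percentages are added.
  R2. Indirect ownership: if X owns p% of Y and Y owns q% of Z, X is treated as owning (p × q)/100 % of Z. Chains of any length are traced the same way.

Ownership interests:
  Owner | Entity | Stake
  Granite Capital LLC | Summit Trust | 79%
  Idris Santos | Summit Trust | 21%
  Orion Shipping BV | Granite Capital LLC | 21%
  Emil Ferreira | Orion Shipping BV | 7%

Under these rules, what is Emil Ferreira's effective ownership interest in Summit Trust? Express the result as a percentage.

Chain via Orion Shipping BV → Granite Capital LLC (R2): 7% × 21% × 79% = 1.1613% of Summit Trust.

1.1613%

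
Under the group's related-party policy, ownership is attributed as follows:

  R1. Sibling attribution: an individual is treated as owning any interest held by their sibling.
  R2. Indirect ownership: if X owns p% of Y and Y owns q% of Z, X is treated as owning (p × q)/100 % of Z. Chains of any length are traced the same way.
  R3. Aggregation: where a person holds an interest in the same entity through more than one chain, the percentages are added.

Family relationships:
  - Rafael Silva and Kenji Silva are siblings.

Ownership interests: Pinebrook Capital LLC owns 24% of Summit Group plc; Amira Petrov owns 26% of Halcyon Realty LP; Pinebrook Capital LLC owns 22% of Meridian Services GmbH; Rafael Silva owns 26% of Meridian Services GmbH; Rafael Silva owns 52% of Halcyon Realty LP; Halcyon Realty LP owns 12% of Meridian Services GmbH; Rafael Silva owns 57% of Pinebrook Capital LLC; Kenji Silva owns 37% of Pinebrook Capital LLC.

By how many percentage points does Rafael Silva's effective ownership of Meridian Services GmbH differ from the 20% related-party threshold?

By sibling attribution (R1), Rafael Silva is treated as also owning Kenji Silva's interest in Pinebrook Capital LLC, giving 57% + 37% = 94%.
Chain via Pinebrook Capital LLC (R2): 94% × 22% = 20.68% of Meridian Services GmbH.
Chain via Halcyon Realty LP (R2): 52% × 12% = 6.24% of Meridian Services GmbH.
Direct interest in Meridian Services GmbH: 26%.
Aggregating (R3): 20.68% + 6.24% + 26% = 52.92%.
52.92% exceeds the 20% threshold by 32.92 percentage points.

32.92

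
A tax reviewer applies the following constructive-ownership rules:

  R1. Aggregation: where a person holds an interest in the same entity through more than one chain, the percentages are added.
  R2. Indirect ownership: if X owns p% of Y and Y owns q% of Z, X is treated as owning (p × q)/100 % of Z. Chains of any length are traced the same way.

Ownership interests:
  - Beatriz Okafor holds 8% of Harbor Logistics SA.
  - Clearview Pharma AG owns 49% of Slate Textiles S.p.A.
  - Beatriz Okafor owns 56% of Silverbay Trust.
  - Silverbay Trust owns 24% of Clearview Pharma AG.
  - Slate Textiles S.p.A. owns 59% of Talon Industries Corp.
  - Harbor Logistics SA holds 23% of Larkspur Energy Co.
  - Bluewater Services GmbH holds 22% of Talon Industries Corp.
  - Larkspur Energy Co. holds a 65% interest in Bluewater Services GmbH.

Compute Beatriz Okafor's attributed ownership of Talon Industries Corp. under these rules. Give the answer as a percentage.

4.148624%

Chain via Harbor Logistics SA → Larkspur Energy Co. → Bluewater Services GmbH (R2): 8% × 23% × 65% × 22% = 0.26312% of Talon Industries Corp.
Chain via Silverbay Trust → Clearview Pharma AG → Slate Textiles S.p.A. (R2): 56% × 24% × 49% × 59% = 3.885504% of Talon Industries Corp.
Aggregating (R1): 0.26312% + 3.885504% = 4.148624%.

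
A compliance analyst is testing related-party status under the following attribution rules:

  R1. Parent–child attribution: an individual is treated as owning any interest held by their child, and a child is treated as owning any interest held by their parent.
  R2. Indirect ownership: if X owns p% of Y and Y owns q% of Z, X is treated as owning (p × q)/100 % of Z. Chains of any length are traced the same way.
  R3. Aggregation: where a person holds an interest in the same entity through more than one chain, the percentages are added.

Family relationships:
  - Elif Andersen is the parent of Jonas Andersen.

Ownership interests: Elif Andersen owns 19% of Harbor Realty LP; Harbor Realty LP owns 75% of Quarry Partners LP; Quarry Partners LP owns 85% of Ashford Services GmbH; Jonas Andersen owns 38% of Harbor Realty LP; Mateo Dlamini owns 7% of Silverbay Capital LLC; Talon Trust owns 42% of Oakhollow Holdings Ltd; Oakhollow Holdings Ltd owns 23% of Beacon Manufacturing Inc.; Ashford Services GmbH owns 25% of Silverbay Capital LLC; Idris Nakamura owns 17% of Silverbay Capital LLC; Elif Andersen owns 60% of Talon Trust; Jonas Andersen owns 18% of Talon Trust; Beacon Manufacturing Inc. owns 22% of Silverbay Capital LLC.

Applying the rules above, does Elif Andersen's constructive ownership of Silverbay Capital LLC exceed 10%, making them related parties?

Yes

By parent–child attribution (R1), Elif Andersen is treated as also owning Jonas Andersen's interest in Talon Trust, giving 60% + 18% = 78%.
By parent–child attribution (R1), Elif Andersen is treated as also owning Jonas Andersen's interest in Harbor Realty LP, giving 19% + 38% = 57%.
Chain via Talon Trust → Oakhollow Holdings Ltd → Beacon Manufacturing Inc. (R2): 78% × 42% × 23% × 22% = 1.657656% of Silverbay Capital LLC.
Chain via Harbor Realty LP → Quarry Partners LP → Ashford Services GmbH (R2): 57% × 75% × 85% × 25% = 9.084375% of Silverbay Capital LLC.
Aggregating (R3): 1.657656% + 9.084375% = 10.742031%.
10.742031% exceeds the 10% threshold, so Elif is a related party to Silverbay Capital LLC.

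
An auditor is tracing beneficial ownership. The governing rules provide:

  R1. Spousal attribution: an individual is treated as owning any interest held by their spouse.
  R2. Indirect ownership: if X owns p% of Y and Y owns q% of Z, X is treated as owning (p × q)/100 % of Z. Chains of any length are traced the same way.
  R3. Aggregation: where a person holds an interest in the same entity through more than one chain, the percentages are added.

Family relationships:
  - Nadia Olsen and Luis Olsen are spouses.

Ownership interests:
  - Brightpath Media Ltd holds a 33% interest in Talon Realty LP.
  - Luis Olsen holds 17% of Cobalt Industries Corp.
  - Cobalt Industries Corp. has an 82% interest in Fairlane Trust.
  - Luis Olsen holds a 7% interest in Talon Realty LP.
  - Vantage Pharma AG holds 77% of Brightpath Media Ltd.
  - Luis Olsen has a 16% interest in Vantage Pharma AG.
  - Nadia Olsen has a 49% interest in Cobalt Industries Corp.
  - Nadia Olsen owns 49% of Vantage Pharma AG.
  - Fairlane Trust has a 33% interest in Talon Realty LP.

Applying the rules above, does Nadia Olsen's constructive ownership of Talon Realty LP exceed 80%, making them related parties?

No

By spousal attribution (R1), Nadia Olsen is treated as also owning Luis Olsen's interest in Cobalt Industries Corp, giving 49% + 17% = 66%.
By spousal attribution (R1), Nadia Olsen is treated as also owning Luis Olsen's interest in Vantage Pharma AG, giving 49% + 16% = 65%.
By spousal attribution (R1), Nadia Olsen is treated as owning Luis Olsen's 7% interest in Talon Realty LP.
Chain via Cobalt Industries Corp. → Fairlane Trust (R2): 66% × 82% × 33% = 17.8596% of Talon Realty LP.
Chain via Vantage Pharma AG → Brightpath Media Ltd (R2): 65% × 77% × 33% = 16.5165% of Talon Realty LP.
Direct interest in Talon Realty LP: 7%.
Aggregating (R3): 17.8596% + 16.5165% + 7% = 41.3761%.
41.3761% does not exceed the 80% threshold, so Nadia is not a related party to Talon Realty LP.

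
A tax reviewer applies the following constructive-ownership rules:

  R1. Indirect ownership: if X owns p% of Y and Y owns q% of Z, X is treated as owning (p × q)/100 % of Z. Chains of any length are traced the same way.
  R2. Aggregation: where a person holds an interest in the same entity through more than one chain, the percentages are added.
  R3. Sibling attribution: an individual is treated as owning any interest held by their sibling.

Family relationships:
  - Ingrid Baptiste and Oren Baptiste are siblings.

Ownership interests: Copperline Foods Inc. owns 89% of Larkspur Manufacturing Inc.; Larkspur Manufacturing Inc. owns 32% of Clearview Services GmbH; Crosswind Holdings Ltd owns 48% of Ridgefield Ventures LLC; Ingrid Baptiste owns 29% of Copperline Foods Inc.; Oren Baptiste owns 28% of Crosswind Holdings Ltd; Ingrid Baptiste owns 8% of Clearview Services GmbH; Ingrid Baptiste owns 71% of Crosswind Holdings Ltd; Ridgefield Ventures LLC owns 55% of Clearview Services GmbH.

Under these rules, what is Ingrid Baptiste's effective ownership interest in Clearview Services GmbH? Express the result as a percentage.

By sibling attribution (R3), Ingrid Baptiste is treated as also owning Oren Baptiste's interest in Crosswind Holdings Ltd, giving 71% + 28% = 99%.
Chain via Crosswind Holdings Ltd → Ridgefield Ventures LLC (R1): 99% × 48% × 55% = 26.136% of Clearview Services GmbH.
Chain via Copperline Foods Inc. → Larkspur Manufacturing Inc. (R1): 29% × 89% × 32% = 8.2592% of Clearview Services GmbH.
Direct interest in Clearview Services GmbH: 8%.
Aggregating (R2): 26.136% + 8.2592% + 8% = 42.3952%.

42.3952%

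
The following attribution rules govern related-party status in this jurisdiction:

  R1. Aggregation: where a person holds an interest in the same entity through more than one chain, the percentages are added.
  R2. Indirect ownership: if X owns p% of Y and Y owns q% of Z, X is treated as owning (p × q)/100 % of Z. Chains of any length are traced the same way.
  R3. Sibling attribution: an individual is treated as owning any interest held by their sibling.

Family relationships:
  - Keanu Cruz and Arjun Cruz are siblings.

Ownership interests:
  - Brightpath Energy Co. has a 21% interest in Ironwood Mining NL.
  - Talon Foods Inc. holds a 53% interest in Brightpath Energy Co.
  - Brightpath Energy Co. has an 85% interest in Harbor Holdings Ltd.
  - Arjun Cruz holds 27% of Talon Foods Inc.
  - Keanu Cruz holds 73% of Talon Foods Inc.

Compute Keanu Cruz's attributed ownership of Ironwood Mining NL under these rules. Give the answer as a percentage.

By sibling attribution (R3), Keanu Cruz is treated as also owning Arjun Cruz's interest in Talon Foods Inc, giving 73% + 27% = 100%.
Chain via Talon Foods Inc. → Brightpath Energy Co. (R2): 100% × 53% × 21% = 11.13% of Ironwood Mining NL.

11.13%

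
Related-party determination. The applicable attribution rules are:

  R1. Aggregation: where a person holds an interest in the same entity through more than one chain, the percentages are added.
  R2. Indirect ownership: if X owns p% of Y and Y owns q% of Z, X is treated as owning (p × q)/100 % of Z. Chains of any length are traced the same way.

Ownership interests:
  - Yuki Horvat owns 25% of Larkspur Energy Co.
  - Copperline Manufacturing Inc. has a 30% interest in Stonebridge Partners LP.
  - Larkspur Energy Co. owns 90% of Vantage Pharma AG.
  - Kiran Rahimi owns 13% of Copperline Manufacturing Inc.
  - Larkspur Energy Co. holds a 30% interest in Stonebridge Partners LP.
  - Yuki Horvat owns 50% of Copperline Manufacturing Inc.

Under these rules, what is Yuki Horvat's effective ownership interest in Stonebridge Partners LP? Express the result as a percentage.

22.5%

Chain via Copperline Manufacturing Inc. (R2): 50% × 30% = 15% of Stonebridge Partners LP.
Chain via Larkspur Energy Co. (R2): 25% × 30% = 7.5% of Stonebridge Partners LP.
Aggregating (R1): 15% + 7.5% = 22.5%.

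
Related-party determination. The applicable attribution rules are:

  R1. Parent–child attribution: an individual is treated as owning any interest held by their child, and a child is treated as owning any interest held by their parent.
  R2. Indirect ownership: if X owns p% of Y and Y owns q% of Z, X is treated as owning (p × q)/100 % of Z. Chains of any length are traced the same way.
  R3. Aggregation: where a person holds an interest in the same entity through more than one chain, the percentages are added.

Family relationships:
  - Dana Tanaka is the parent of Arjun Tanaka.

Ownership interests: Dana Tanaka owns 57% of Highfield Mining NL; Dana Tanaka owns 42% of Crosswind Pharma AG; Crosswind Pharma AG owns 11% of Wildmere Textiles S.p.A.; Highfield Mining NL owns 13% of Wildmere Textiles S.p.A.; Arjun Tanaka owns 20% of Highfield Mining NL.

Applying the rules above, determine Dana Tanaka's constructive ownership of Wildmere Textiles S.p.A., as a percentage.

14.63%

By parent–child attribution (R1), Dana Tanaka is treated as also owning Arjun Tanaka's interest in Highfield Mining NL, giving 57% + 20% = 77%.
Chain via Highfield Mining NL (R2): 77% × 13% = 10.01% of Wildmere Textiles S.p.A.
Chain via Crosswind Pharma AG (R2): 42% × 11% = 4.62% of Wildmere Textiles S.p.A.
Aggregating (R3): 10.01% + 4.62% = 14.63%.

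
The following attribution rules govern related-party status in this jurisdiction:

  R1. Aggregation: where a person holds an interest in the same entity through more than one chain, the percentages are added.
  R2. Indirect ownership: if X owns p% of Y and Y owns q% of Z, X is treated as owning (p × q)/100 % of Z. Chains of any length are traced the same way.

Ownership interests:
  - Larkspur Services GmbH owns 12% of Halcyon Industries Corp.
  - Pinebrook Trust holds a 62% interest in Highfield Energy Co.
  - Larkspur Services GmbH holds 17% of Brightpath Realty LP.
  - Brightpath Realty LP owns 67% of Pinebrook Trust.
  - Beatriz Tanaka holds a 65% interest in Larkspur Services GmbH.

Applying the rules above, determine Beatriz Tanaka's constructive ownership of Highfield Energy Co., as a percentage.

Chain via Larkspur Services GmbH → Brightpath Realty LP → Pinebrook Trust (R2): 65% × 17% × 67% × 62% = 4.59017% of Highfield Energy Co.

4.59017%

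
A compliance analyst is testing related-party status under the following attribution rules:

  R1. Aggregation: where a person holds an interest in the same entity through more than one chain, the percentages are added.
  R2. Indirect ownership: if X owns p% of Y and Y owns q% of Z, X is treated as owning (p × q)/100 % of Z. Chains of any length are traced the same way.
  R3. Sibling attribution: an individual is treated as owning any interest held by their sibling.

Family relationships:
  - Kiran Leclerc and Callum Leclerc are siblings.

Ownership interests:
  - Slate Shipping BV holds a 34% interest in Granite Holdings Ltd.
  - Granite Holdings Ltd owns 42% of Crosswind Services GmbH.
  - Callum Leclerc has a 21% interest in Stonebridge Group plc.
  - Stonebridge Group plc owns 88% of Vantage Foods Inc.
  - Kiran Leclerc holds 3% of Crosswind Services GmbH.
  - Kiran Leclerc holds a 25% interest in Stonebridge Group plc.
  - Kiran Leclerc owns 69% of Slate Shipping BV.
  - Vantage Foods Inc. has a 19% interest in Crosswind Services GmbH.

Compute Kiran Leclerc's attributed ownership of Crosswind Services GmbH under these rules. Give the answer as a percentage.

By sibling attribution (R3), Kiran Leclerc is treated as also owning Callum Leclerc's interest in Stonebridge Group plc, giving 25% + 21% = 46%.
Chain via Slate Shipping BV → Granite Holdings Ltd (R2): 69% × 34% × 42% = 9.8532% of Crosswind Services GmbH.
Chain via Stonebridge Group plc → Vantage Foods Inc. (R2): 46% × 88% × 19% = 7.6912% of Crosswind Services GmbH.
Direct interest in Crosswind Services GmbH: 3%.
Aggregating (R1): 9.8532% + 7.6912% + 3% = 20.5444%.

20.5444%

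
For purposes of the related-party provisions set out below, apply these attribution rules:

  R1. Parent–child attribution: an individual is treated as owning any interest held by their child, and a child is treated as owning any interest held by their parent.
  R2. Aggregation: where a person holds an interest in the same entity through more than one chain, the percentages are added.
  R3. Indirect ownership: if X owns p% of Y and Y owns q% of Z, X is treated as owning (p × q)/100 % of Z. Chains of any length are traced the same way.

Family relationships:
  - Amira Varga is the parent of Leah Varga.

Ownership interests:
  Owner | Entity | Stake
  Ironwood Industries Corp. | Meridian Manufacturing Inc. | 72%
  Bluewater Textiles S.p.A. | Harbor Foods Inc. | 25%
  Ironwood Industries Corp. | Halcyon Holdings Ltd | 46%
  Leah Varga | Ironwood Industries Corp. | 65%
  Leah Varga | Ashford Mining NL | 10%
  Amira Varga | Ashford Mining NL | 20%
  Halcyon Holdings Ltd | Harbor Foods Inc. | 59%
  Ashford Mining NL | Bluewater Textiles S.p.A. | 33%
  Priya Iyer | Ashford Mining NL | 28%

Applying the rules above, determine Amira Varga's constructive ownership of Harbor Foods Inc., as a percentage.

20.116%

By parent–child attribution (R1), Amira Varga is treated as also owning Leah Varga's interest in Ashford Mining NL, giving 20% + 10% = 30%.
By parent–child attribution (R1), Amira Varga is treated as owning Leah Varga's 65% interest in Ironwood Industries Corp.
Chain via Ashford Mining NL → Bluewater Textiles S.p.A. (R3): 30% × 33% × 25% = 2.475% of Harbor Foods Inc.
Chain via Ironwood Industries Corp. → Halcyon Holdings Ltd (R3): 65% × 46% × 59% = 17.641% of Harbor Foods Inc.
Aggregating (R2): 2.475% + 17.641% = 20.116%.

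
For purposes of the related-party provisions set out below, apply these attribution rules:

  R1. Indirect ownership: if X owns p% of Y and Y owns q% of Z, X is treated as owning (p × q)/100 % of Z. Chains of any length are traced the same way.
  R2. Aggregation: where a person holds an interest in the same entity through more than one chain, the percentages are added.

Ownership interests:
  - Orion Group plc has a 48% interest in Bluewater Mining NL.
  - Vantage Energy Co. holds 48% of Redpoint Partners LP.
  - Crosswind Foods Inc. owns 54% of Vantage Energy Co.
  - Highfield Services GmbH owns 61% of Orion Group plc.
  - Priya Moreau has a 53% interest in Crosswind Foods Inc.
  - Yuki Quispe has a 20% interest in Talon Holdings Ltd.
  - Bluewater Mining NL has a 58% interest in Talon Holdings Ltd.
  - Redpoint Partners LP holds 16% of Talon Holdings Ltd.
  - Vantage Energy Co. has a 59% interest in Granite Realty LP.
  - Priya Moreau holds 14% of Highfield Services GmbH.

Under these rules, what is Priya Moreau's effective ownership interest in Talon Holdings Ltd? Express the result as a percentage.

4.575552%

Chain via Crosswind Foods Inc. → Vantage Energy Co. → Redpoint Partners LP (R1): 53% × 54% × 48% × 16% = 2.198016% of Talon Holdings Ltd.
Chain via Highfield Services GmbH → Orion Group plc → Bluewater Mining NL (R1): 14% × 61% × 48% × 58% = 2.377536% of Talon Holdings Ltd.
Aggregating (R2): 2.198016% + 2.377536% = 4.575552%.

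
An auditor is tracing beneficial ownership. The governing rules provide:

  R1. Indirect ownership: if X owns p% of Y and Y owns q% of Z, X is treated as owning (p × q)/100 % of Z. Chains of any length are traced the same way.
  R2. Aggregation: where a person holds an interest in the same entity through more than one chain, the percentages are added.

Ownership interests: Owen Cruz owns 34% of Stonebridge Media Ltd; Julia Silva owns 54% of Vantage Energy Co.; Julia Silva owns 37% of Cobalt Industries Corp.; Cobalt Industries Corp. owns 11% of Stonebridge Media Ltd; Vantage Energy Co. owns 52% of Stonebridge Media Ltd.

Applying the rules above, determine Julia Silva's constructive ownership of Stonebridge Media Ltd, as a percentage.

Chain via Vantage Energy Co. (R1): 54% × 52% = 28.08% of Stonebridge Media Ltd.
Chain via Cobalt Industries Corp. (R1): 37% × 11% = 4.07% of Stonebridge Media Ltd.
Aggregating (R2): 28.08% + 4.07% = 32.15%.

32.15%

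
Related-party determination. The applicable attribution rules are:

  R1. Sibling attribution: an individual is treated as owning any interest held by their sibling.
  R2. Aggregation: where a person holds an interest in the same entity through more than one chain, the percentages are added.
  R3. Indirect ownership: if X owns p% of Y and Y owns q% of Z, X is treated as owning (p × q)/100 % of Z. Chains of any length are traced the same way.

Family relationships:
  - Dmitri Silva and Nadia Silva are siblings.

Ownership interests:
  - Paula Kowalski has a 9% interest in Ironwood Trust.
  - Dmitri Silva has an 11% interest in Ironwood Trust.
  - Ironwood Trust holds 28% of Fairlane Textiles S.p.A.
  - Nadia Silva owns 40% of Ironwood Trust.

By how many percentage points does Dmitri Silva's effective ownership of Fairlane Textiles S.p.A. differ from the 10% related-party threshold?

By sibling attribution (R1), Dmitri Silva is treated as also owning Nadia Silva's interest in Ironwood Trust, giving 11% + 40% = 51%.
Chain via Ironwood Trust (R3): 51% × 28% = 14.28% of Fairlane Textiles S.p.A.
14.28% exceeds the 10% threshold by 4.28 percentage points.

4.28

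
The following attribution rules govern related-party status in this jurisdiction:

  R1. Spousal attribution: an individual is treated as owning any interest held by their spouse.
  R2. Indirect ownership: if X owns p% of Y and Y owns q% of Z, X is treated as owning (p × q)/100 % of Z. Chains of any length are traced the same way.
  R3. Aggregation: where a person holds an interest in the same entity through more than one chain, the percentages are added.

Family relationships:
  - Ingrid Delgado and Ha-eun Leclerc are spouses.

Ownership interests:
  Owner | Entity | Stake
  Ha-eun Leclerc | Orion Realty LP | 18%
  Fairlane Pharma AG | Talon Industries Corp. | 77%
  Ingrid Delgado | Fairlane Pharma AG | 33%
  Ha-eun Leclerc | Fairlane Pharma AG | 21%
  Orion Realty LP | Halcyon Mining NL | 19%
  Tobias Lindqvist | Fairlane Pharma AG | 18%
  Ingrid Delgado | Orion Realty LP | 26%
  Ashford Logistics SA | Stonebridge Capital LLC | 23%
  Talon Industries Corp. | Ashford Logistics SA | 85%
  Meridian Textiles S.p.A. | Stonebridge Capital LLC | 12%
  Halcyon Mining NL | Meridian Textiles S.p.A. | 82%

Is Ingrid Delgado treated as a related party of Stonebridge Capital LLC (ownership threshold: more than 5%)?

Yes

By spousal attribution (R1), Ingrid Delgado is treated as also owning Ha-eun Leclerc's interest in Fairlane Pharma AG, giving 33% + 21% = 54%.
By spousal attribution (R1), Ingrid Delgado is treated as also owning Ha-eun Leclerc's interest in Orion Realty LP, giving 26% + 18% = 44%.
Chain via Fairlane Pharma AG → Talon Industries Corp. → Ashford Logistics SA (R2): 54% × 77% × 85% × 23% = 8.12889% of Stonebridge Capital LLC.
Chain via Orion Realty LP → Halcyon Mining NL → Meridian Textiles S.p.A. (R2): 44% × 19% × 82% × 12% = 0.822624% of Stonebridge Capital LLC.
Aggregating (R3): 8.12889% + 0.822624% = 8.951514%.
8.951514% exceeds the 5% threshold, so Ingrid is a related party to Stonebridge Capital LLC.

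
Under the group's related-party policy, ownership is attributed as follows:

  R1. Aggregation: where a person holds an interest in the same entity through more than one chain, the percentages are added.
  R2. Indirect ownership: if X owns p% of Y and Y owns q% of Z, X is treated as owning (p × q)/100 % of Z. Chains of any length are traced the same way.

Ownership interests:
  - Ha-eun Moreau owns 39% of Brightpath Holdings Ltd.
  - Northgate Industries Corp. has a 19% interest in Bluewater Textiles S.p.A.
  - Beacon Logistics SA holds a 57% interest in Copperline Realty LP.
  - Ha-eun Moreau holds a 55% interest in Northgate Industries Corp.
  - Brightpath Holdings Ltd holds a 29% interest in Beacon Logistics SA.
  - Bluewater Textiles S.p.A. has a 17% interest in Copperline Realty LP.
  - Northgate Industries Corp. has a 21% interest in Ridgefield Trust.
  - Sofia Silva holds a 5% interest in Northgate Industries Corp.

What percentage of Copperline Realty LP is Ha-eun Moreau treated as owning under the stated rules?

Chain via Brightpath Holdings Ltd → Beacon Logistics SA (R2): 39% × 29% × 57% = 6.4467% of Copperline Realty LP.
Chain via Northgate Industries Corp. → Bluewater Textiles S.p.A. (R2): 55% × 19% × 17% = 1.7765% of Copperline Realty LP.
Aggregating (R1): 6.4467% + 1.7765% = 8.2232%.

8.2232%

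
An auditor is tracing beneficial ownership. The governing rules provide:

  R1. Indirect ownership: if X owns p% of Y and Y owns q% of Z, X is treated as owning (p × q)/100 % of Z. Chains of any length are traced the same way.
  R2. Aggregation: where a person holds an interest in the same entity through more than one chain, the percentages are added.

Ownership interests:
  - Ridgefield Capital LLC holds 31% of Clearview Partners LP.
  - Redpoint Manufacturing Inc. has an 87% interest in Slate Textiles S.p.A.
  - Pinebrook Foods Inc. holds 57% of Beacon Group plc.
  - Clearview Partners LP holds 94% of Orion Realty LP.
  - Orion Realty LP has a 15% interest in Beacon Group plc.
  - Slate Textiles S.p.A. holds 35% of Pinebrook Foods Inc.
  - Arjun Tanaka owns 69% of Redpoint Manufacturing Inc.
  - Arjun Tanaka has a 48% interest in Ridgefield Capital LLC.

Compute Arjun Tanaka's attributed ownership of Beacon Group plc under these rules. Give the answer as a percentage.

14.074065%

Chain via Redpoint Manufacturing Inc. → Slate Textiles S.p.A. → Pinebrook Foods Inc. (R1): 69% × 87% × 35% × 57% = 11.975985% of Beacon Group plc.
Chain via Ridgefield Capital LLC → Clearview Partners LP → Orion Realty LP (R1): 48% × 31% × 94% × 15% = 2.09808% of Beacon Group plc.
Aggregating (R2): 11.975985% + 2.09808% = 14.074065%.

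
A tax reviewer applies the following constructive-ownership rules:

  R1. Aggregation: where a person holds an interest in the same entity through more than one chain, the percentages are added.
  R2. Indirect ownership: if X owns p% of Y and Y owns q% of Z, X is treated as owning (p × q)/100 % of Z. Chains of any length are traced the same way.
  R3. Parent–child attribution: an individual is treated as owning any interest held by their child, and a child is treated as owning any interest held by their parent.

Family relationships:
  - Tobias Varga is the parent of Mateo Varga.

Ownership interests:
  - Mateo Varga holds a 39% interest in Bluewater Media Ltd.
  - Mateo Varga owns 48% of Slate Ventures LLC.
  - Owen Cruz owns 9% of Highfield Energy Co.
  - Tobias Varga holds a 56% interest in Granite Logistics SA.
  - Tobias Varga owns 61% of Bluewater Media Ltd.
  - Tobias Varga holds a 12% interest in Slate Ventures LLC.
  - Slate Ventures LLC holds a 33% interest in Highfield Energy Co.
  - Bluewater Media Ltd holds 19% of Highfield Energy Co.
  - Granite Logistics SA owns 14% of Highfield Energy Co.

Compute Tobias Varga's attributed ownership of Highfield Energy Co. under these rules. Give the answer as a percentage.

46.64%

By parent–child attribution (R3), Tobias Varga is treated as also owning Mateo Varga's interest in Bluewater Media Ltd, giving 61% + 39% = 100%.
By parent–child attribution (R3), Tobias Varga is treated as also owning Mateo Varga's interest in Slate Ventures LLC, giving 12% + 48% = 60%.
Chain via Bluewater Media Ltd (R2): 100% × 19% = 19% of Highfield Energy Co.
Chain via Slate Ventures LLC (R2): 60% × 33% = 19.8% of Highfield Energy Co.
Chain via Granite Logistics SA (R2): 56% × 14% = 7.84% of Highfield Energy Co.
Aggregating (R1): 19% + 19.8% + 7.84% = 46.64%.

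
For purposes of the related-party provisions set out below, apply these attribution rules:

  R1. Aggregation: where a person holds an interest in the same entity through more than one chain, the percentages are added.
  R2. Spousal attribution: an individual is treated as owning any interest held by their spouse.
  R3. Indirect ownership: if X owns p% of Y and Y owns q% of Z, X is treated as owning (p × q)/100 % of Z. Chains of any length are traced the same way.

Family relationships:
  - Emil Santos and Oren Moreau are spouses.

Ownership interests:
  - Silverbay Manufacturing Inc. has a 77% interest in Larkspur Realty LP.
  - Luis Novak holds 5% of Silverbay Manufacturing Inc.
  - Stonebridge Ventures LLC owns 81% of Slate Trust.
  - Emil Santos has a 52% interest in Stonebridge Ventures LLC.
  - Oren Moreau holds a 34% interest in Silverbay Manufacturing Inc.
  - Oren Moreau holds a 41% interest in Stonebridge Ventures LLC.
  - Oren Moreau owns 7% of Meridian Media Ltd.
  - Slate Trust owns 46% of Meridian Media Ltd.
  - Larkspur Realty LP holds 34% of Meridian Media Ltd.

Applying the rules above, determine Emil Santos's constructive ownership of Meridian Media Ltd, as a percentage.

50.553%

By spousal attribution (R2), Emil Santos is treated as also owning Oren Moreau's interest in Stonebridge Ventures LLC, giving 52% + 41% = 93%.
By spousal attribution (R2), Emil Santos is treated as owning Oren Moreau's 34% interest in Silverbay Manufacturing Inc.
By spousal attribution (R2), Emil Santos is treated as owning Oren Moreau's 7% interest in Meridian Media Ltd.
Chain via Stonebridge Ventures LLC → Slate Trust (R3): 93% × 81% × 46% = 34.6518% of Meridian Media Ltd.
Chain via Silverbay Manufacturing Inc. → Larkspur Realty LP (R3): 34% × 77% × 34% = 8.9012% of Meridian Media Ltd.
Direct interest in Meridian Media Ltd: 7%.
Aggregating (R1): 34.6518% + 8.9012% + 7% = 50.553%.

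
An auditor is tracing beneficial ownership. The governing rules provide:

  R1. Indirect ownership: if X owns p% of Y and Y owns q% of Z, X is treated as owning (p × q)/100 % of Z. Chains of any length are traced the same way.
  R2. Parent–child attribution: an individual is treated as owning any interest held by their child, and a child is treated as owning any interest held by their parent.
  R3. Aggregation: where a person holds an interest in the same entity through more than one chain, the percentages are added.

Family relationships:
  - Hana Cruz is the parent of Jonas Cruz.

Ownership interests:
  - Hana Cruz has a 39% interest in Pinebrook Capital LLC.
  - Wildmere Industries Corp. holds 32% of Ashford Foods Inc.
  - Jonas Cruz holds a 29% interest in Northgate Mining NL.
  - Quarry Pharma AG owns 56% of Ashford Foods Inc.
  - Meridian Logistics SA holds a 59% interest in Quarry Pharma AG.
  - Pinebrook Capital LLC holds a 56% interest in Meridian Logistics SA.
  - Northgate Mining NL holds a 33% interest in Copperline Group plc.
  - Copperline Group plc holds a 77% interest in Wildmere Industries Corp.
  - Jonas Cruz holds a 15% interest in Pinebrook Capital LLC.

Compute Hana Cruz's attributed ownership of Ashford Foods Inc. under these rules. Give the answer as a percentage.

12.349344%

By parent–child attribution (R2), Hana Cruz is treated as also owning Jonas Cruz's interest in Pinebrook Capital LLC, giving 39% + 15% = 54%.
By parent–child attribution (R2), Hana Cruz is treated as owning Jonas Cruz's 29% interest in Northgate Mining NL.
Chain via Pinebrook Capital LLC → Meridian Logistics SA → Quarry Pharma AG (R1): 54% × 56% × 59% × 56% = 9.991296% of Ashford Foods Inc.
Chain via Northgate Mining NL → Copperline Group plc → Wildmere Industries Corp. (R1): 29% × 33% × 77% × 32% = 2.358048% of Ashford Foods Inc.
Aggregating (R3): 9.991296% + 2.358048% = 12.349344%.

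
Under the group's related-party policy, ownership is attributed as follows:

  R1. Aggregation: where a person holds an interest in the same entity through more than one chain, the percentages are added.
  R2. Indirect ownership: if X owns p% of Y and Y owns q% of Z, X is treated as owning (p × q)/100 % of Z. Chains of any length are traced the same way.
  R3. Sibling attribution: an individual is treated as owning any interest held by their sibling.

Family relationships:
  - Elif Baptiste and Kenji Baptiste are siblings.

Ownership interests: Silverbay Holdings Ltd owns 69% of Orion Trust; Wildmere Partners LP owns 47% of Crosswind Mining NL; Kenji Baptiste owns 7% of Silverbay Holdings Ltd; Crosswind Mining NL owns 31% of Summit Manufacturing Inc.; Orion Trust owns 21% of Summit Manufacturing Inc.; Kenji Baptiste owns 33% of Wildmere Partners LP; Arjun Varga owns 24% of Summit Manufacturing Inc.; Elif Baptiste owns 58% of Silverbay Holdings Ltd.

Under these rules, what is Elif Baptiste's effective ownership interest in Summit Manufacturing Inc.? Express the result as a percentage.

By sibling attribution (R3), Elif Baptiste is treated as also owning Kenji Baptiste's interest in Silverbay Holdings Ltd, giving 58% + 7% = 65%.
By sibling attribution (R3), Elif Baptiste is treated as owning Kenji Baptiste's 33% interest in Wildmere Partners LP.
Chain via Silverbay Holdings Ltd → Orion Trust (R2): 65% × 69% × 21% = 9.4185% of Summit Manufacturing Inc.
Chain via Wildmere Partners LP → Crosswind Mining NL (R2): 33% × 47% × 31% = 4.8081% of Summit Manufacturing Inc.
Aggregating (R1): 9.4185% + 4.8081% = 14.2266%.

14.2266%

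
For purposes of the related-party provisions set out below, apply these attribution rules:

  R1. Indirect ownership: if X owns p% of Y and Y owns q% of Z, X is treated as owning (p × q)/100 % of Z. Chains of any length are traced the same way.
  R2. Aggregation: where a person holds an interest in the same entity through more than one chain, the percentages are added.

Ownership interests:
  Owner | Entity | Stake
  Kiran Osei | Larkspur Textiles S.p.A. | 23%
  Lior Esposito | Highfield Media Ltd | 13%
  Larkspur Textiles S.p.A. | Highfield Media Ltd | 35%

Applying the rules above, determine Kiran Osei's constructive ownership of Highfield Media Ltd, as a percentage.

8.05%

Chain via Larkspur Textiles S.p.A. (R1): 23% × 35% = 8.05% of Highfield Media Ltd.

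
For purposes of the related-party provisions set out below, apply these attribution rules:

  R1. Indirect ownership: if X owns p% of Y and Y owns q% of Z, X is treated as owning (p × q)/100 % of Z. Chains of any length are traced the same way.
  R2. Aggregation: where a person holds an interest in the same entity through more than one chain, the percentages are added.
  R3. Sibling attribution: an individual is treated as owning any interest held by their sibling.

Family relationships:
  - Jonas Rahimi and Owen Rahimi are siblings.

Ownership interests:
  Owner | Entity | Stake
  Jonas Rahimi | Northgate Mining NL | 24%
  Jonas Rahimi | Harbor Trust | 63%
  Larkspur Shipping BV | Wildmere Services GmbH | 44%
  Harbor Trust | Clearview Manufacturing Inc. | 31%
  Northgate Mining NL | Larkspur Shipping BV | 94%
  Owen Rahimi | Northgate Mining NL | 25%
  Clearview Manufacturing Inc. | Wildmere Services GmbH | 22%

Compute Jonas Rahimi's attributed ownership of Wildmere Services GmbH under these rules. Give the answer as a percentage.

24.563%

By sibling attribution (R3), Jonas Rahimi is treated as also owning Owen Rahimi's interest in Northgate Mining NL, giving 24% + 25% = 49%.
Chain via Northgate Mining NL → Larkspur Shipping BV (R1): 49% × 94% × 44% = 20.2664% of Wildmere Services GmbH.
Chain via Harbor Trust → Clearview Manufacturing Inc. (R1): 63% × 31% × 22% = 4.2966% of Wildmere Services GmbH.
Aggregating (R2): 20.2664% + 4.2966% = 24.563%.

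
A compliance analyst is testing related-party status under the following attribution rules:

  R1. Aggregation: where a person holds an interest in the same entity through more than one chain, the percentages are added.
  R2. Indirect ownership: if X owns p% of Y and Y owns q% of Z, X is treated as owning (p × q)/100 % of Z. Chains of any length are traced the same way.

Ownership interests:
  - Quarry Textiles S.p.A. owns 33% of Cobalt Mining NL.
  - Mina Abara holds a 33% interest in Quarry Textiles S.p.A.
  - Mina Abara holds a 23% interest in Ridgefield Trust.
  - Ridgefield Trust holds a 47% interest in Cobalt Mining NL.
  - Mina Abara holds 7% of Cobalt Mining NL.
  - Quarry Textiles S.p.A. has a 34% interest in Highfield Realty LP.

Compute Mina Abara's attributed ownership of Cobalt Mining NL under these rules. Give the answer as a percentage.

Chain via Ridgefield Trust (R2): 23% × 47% = 10.81% of Cobalt Mining NL.
Chain via Quarry Textiles S.p.A. (R2): 33% × 33% = 10.89% of Cobalt Mining NL.
Direct interest in Cobalt Mining NL: 7%.
Aggregating (R1): 10.81% + 10.89% + 7% = 28.7%.

28.7%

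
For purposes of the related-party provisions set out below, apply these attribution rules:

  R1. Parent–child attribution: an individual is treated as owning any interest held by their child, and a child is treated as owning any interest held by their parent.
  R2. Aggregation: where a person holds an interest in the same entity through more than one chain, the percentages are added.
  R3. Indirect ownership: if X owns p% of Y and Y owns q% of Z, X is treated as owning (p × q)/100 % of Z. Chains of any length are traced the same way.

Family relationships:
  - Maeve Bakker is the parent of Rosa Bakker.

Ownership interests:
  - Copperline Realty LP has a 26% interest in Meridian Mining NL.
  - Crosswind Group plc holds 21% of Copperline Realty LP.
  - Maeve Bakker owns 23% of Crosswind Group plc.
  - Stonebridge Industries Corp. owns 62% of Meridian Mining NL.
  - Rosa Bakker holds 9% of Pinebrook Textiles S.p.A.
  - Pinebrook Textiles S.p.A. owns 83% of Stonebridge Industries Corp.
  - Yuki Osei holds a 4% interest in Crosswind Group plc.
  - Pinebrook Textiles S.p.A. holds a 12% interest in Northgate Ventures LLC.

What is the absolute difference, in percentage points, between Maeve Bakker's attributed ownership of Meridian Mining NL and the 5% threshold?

0.8872

By parent–child attribution (R1), Maeve Bakker is treated as owning Rosa Bakker's 9% interest in Pinebrook Textiles S.p.A.
Chain via Crosswind Group plc → Copperline Realty LP (R3): 23% × 21% × 26% = 1.2558% of Meridian Mining NL.
Chain via Pinebrook Textiles S.p.A. → Stonebridge Industries Corp. (R3): 9% × 83% × 62% = 4.6314% of Meridian Mining NL.
Aggregating (R2): 1.2558% + 4.6314% = 5.8872%.
5.8872% exceeds the 5% threshold by 0.8872 percentage points.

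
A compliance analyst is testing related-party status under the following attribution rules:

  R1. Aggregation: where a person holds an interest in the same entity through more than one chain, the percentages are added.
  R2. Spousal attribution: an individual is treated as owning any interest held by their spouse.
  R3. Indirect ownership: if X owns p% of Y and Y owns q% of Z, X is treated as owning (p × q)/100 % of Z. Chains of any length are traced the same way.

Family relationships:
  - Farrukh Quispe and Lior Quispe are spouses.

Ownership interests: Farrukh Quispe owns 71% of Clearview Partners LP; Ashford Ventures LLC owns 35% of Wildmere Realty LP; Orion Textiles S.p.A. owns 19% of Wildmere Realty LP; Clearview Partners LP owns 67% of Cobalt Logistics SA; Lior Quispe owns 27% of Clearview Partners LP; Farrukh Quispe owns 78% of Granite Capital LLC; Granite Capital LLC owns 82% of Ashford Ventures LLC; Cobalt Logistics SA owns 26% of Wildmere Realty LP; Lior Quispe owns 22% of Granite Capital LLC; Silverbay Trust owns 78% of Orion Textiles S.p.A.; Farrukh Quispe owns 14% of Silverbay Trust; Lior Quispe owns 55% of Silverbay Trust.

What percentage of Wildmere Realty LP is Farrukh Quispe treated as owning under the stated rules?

By spousal attribution (R2), Farrukh Quispe is treated as also owning Lior Quispe's interest in Clearview Partners LP, giving 71% + 27% = 98%.
By spousal attribution (R2), Farrukh Quispe is treated as also owning Lior Quispe's interest in Silverbay Trust, giving 14% + 55% = 69%.
By spousal attribution (R2), Farrukh Quispe is treated as also owning Lior Quispe's interest in Granite Capital LLC, giving 78% + 22% = 100%.
Chain via Clearview Partners LP → Cobalt Logistics SA (R3): 98% × 67% × 26% = 17.0716% of Wildmere Realty LP.
Chain via Silverbay Trust → Orion Textiles S.p.A. (R3): 69% × 78% × 19% = 10.2258% of Wildmere Realty LP.
Chain via Granite Capital LLC → Ashford Ventures LLC (R3): 100% × 82% × 35% = 28.7% of Wildmere Realty LP.
Aggregating (R1): 17.0716% + 10.2258% + 28.7% = 55.9974%.

55.9974%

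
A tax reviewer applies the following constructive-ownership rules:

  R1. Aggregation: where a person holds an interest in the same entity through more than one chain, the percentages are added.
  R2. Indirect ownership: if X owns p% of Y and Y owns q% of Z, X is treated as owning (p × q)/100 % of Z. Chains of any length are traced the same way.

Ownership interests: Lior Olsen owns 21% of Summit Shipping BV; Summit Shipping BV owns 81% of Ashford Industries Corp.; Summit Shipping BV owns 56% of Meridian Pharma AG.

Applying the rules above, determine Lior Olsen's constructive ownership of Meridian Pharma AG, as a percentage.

11.76%

Chain via Summit Shipping BV (R2): 21% × 56% = 11.76% of Meridian Pharma AG.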